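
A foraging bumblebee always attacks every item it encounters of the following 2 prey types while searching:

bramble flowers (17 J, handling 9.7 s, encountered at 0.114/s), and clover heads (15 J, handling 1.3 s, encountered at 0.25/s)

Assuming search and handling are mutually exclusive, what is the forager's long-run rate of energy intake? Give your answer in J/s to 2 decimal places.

Energy encountered per unit search time: 0.114×17 + 0.25×15 = 5.688 J/s.
Handling time per unit search time: 0.114×9.7 + 0.25×1.3 = 1.431.
Rate = 5.688/(1 + 1.431) = 2.34 J/s.

2.34 J/s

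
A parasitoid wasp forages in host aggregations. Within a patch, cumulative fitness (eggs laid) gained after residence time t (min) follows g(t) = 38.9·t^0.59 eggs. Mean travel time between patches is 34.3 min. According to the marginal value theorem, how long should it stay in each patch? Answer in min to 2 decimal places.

Optimal t* satisfies g'(t*) = g(t*)/(T + t*).
g'(t) = 0.59·38.9·t^-0.41. Setting 0.59·38.9·t^-0.41 = 38.9·t^0.59/(34.3+t) gives 0.59(34.3+t) = t, so 0.41·t = 0.59×34.3.
t* = 0.59×34.3/0.41 = 49.36 min.

49.36 min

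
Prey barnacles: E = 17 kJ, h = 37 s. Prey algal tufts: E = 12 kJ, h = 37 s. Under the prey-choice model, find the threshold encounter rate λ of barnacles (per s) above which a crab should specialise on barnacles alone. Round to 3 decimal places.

Drop algal tufts once their profitability E₂/h₂ falls below the rate achievable on barnacles alone: E₂/h₂ = λE₁/(1 + λh₁).
Solve for λ: λE₁h₂ = E₂(1 + λh₁) → λ(E₁h₂ − E₂h₁) = E₂ → λ = E₂/(E₁h₂ − E₂h₁).
λ = 12/(17×37 − 12×37) = 12/185 = 0.06486 per s.

0.065 per s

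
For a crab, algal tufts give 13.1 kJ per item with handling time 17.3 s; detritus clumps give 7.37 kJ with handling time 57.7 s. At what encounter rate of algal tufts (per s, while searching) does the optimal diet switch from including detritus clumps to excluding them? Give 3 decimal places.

At the threshold, the rate on algal tufts alone equals the profitability of detritus clumps: λ·13.1/(1 + λ·17.3) = 7.37/57.7 = 0.1277.
Rearranging, λ(13.1 − 0.1277×17.3) = 0.1277, so λ = 0.1277/10.89 = 0.01173 per s.

0.012 per s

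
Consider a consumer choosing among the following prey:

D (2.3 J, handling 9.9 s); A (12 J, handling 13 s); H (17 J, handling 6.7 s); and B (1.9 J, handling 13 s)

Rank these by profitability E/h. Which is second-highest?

A

Profitability E/h (J/s): D = 2.3/9.9 = 0.232, A = 12/13 = 0.923, H = 17/6.7 = 2.54, B = 1.9/13 = 0.146.
Ranked: H > A > D > B.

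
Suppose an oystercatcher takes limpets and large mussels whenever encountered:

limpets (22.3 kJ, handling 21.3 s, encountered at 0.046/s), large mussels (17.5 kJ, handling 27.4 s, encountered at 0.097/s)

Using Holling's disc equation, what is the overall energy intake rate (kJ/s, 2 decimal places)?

0.59 kJ/s

Energy encountered per unit search time: 0.046×22.3 + 0.097×17.5 = 2.723 kJ/s.
Handling time per unit search time: 0.046×21.3 + 0.097×27.4 = 3.638.
Rate = 2.723/(1 + 3.638) = 0.5872 kJ/s.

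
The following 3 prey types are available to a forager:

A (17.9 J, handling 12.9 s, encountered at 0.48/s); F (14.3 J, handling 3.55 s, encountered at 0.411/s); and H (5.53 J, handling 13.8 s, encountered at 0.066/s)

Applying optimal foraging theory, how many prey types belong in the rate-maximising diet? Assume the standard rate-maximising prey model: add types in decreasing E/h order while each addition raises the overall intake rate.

1

E/h in descending order: F 4.03, A 1.39, H 0.401 J/s. The optimal diet is the largest prefix of this list for which every included type satisfies E_i/h_i > R on the types above it.
Rate on top 1: 2.39. A: 1.39 < 2.39 → exclude; stop.
Optimal diet: F — 1 of 3 types.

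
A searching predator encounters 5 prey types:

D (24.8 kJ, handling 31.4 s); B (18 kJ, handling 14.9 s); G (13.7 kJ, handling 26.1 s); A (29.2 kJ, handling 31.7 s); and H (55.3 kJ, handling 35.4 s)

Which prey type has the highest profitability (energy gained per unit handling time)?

H

Profitability E/h (kJ/s): D = 24.8/31.4 = 0.79, B = 18/14.9 = 1.21, G = 13.7/26.1 = 0.525, A = 29.2/31.7 = 0.921, H = 55.3/35.4 = 1.56.
Ranked: H > B > A > D > G.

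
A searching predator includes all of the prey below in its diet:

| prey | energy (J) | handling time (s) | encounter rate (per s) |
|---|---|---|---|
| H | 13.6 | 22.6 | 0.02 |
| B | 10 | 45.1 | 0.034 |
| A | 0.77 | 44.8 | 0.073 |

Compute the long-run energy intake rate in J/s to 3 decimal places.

R = Σλ_iE_i / (1 + Σλ_ih_i)
Numerator: 0.02×13.6 + 0.034×10 + 0.073×0.77 = 0.6682
Denominator: 1 + 0.02×22.6 + 0.034×45.1 + 0.073×44.8 = 6.256
R = 0.6682/6.256 = 0.1068 J/s

0.107 J/s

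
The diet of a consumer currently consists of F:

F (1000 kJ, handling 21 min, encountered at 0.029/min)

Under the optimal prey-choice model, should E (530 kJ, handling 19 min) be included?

Yes

Intake rate on the current diet: R = (0.029×1000) / (1 + 0.029×21) = 29/1.609 = 18.02 kJ/min.
E: E/h = 530/19 = 27.89 kJ/min.
27.89 > 18.02, so adding E raises the average — include it.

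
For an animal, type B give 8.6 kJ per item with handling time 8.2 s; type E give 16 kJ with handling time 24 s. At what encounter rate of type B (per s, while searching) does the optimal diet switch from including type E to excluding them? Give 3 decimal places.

At the threshold, the rate on type B alone equals the profitability of type E: λ·8.6/(1 + λ·8.2) = 16/24 = 0.6667.
Rearranging, λ(8.6 − 0.6667×8.2) = 0.6667, so λ = 0.6667/3.133 = 0.2128 per s.

0.213 per s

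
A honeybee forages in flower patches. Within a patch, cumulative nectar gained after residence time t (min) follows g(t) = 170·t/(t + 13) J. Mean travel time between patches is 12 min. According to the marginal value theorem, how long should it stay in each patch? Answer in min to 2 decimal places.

Maximise g(t)/(T+t): set derivative to zero → g'(t)(T+t) = g(t).
g'(t) = 170·13/(t + 13)². Setting 170·13/(t+13)² = 170t/[(t+13)(12+t)] gives 13(12+t) = t(t+13), so t² = 13×12 = 156.
t* = √156 = 12.49 min.

12.49 min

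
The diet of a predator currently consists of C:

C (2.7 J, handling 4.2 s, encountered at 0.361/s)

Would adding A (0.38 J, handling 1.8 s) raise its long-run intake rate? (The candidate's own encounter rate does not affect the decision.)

No

On C alone, R = ΣλE/(1+Σλh) = 0.9747/2.516 = 0.3874 J/s.
A: E/h = 0.38/1.8 = 0.2111 J/s.
0.2111 < 0.3874, so adding A would lower the average — exclude it.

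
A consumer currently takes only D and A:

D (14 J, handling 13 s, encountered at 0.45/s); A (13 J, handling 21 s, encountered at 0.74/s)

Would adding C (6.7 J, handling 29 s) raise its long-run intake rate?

On D and A alone, R = ΣλE/(1+Σλh) = 15.92/22.39 = 0.711 J/s.
C: E/h = 6.7/29 = 0.231 J/s.
Since 0.231 < R, time spent handling C is better spent searching.

No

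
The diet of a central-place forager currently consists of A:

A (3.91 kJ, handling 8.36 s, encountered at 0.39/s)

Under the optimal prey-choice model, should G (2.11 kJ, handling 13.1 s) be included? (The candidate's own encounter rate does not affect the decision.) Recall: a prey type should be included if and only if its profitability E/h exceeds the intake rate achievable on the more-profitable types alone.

Intake rate on the current diet: R = (0.39×3.91) / (1 + 0.39×8.36) = 1.525/4.26 = 0.3579 kJ/s.
Profitability of G: 2.11/13.1 = 0.1611 kJ/s.
Since 0.1611 < R, time spent handling G is better spent searching.

No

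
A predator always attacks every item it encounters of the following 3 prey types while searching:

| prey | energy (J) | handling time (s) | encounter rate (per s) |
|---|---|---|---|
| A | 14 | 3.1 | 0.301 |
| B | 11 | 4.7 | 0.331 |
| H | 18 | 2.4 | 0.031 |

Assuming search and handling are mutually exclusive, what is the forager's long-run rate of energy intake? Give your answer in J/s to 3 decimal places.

Energy encountered per unit search time: 0.301×14 + 0.331×11 + 0.031×18 = 8.413 J/s.
Handling time per unit search time: 0.301×3.1 + 0.331×4.7 + 0.031×2.4 = 2.563.
Rate = 8.413/(1 + 2.563) = 2.361 J/s.

2.361 J/s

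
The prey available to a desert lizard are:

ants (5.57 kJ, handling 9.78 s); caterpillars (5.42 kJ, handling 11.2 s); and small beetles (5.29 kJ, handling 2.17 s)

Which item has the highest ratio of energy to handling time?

Profitability E/h (kJ/s): ants = 5.57/9.78 = 0.57, caterpillars = 5.42/11.2 = 0.484, small beetles = 5.29/2.17 = 2.44.
Ranked: small beetles > ants > caterpillars.

small beetles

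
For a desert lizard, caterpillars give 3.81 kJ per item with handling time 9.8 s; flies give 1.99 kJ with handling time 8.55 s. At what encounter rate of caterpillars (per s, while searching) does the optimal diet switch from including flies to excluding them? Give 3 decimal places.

0.152 per s

At the threshold, the rate on caterpillars alone equals the profitability of flies: λ·3.81/(1 + λ·9.8) = 1.99/8.55 = 0.2327.
Rearranging, λ(3.81 − 0.2327×9.8) = 0.2327, so λ = 0.2327/1.529 = 0.1522 per s.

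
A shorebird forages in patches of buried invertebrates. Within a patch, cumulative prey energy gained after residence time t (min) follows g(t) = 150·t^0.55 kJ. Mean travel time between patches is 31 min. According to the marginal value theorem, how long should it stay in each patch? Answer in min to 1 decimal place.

37.9 min

Maximise g(t)/(T+t): set derivative to zero → g'(t)(T+t) = g(t).
g'(t) = 0.55·150·t^-0.45. Setting 0.55·150·t^-0.45 = 150·t^0.55/(31+t) gives 0.55(31+t) = t, so 0.45·t = 0.55×31.
t* = 0.55×31/0.45 = 37.89 min.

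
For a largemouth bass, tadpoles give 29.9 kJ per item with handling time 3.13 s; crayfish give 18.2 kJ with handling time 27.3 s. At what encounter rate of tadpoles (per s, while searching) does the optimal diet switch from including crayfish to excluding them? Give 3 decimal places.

0.024 per s

At the threshold, the rate on tadpoles alone equals the profitability of crayfish: λ·29.9/(1 + λ·3.13) = 18.2/27.3 = 0.6667.
Rearranging, λ(29.9 − 0.6667×3.13) = 0.6667, so λ = 0.6667/27.81 = 0.02397 per s.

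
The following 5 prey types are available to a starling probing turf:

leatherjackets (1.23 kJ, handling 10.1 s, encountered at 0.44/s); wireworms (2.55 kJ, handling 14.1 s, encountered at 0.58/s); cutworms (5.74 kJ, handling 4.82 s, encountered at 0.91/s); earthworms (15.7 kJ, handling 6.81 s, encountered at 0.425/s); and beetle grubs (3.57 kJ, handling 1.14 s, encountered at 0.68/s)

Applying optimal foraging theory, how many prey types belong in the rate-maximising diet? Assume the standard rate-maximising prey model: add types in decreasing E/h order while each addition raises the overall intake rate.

2

E/h in descending order: beetle grubs 3.13, earthworms 2.31, cutworms 1.19, wireworms 0.181, leatherjackets 0.122 kJ/s. The optimal diet is the largest prefix of this list for which every included type satisfies E_i/h_i > R on the types above it.
Rate on top 1: 1.368. earthworms: 2.31 > 1.368 → include.
Rate on top 2: 1.949. cutworms: 1.19 < 1.949 → exclude; stop.
Optimal diet: beetle grubs, earthworms — 2 of 5 types.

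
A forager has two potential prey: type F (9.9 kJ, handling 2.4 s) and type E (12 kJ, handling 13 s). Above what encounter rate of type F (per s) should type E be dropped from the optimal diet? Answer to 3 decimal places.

Drop type E once their profitability E₂/h₂ falls below the rate achievable on type F alone: E₂/h₂ = λE₁/(1 + λh₁).
Solve for λ: λE₁h₂ = E₂(1 + λh₁) → λ(E₁h₂ − E₂h₁) = E₂ → λ = E₂/(E₁h₂ − E₂h₁).
λ = 12/(9.9×13 − 12×2.4) = 12/99.9 = 0.1201 per s.

0.120 per s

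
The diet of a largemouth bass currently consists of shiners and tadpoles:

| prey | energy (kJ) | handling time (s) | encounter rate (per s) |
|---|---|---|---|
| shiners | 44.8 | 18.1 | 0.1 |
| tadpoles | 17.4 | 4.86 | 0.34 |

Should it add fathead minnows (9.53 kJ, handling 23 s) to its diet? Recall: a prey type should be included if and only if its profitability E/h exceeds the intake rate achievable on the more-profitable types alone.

On shiners and tadpoles alone, R = ΣλE/(1+Σλh) = 10.4/4.462 = 2.33 kJ/s.
Profitability of fathead minnows: 9.53/23 = 0.4143 kJ/s.
0.4143 < 2.33, so adding fathead minnows would lower the average — exclude it.

No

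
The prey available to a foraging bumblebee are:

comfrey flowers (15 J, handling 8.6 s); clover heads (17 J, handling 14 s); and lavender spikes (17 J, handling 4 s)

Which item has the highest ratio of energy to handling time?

lavender spikes

Profitability E/h (J/s): comfrey flowers = 15/8.6 = 1.74, clover heads = 17/14 = 1.21, lavender spikes = 17/4 = 4.25.
Ranked: lavender spikes > comfrey flowers > clover heads.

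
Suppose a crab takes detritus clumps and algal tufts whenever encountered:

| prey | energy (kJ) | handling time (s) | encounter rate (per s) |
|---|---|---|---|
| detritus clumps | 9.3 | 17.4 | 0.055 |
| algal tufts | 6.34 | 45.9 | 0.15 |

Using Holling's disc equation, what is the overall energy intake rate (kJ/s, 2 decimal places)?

R = (0.055×9.3 + 0.15×6.34) / (1 + 0.055×17.4 + 0.15×45.9) = 1.462/8.842 = 0.1654 kJ/s.

0.17 kJ/s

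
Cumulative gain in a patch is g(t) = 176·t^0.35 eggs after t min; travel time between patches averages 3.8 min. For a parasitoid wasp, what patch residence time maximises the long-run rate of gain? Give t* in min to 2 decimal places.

Maximise g(t)/(T+t): set derivative to zero → g'(t)(T+t) = g(t).
g'(t) = 0.35·176·t^-0.65. Setting 0.35·176·t^-0.65 = 176·t^0.35/(3.8+t) gives 0.35(3.8+t) = t, so 0.65·t = 0.35×3.8.
t* = 0.35×3.8/0.65 = 2.046 min.

2.05 min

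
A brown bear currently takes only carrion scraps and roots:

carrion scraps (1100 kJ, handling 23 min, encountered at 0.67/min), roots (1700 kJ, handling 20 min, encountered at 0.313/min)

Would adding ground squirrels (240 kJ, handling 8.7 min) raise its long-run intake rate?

No

On carrion scraps and roots alone, R = ΣλE/(1+Σλh) = 1269/22.67 = 55.98 kJ/min.
ground squirrels: E/h = 240/8.7 = 27.59 kJ/min.
27.59 < 55.98, so adding ground squirrels would lower the average — exclude it.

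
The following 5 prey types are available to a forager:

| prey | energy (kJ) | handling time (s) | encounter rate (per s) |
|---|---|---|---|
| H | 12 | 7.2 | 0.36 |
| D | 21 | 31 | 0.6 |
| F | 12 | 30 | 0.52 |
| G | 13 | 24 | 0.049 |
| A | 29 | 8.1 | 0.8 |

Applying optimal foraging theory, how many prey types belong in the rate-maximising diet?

Profitabilities (E/h, kJ/s): A 3.58, H 1.67, D 0.677, G 0.542, F 0.4. Add prey in this order while the next type's profitability exceeds the intake rate on those already taken.
Rate on top 1: 3.102. H: 1.67 < 3.102 → exclude; stop.
Optimal diet: A — 1 of 5 types.

1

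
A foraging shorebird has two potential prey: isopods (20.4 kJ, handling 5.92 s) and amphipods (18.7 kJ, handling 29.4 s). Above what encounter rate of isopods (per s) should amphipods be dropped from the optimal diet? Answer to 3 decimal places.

The zero-one rule: include amphipods iff E₂/h₂ > λE₁/(1+λh₁). Equality gives the switch point.
λE₁h₂ = E₂ + λE₂h₁ ⇒ λ = E₂/(E₁h₂ − E₂h₁) = 18.7/(599.8 − 110.7) = 0.03824 per s.

0.038 per s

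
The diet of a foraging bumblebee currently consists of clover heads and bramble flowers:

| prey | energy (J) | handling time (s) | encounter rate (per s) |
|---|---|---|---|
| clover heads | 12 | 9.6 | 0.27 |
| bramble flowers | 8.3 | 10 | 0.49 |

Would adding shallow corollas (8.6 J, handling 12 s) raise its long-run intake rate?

Current rate: (0.27×12 + 0.49×8.3)/(1 + 0.27×9.6 + 0.49×10) = 0.8605 J/s.
Profitability of shallow corollas: 8.6/12 = 0.7167 J/s.
0.7167 < 0.8605, so adding shallow corollas would lower the average — exclude it.

No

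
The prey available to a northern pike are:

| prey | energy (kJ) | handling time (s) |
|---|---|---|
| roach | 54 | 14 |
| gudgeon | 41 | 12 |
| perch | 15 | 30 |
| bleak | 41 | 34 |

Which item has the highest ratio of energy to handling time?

Profitability E/h (kJ/s): roach = 54/14 = 3.86, gudgeon = 41/12 = 3.42, perch = 15/30 = 0.5, bleak = 41/34 = 1.21.
Ranked: roach > gudgeon > bleak > perch.

roach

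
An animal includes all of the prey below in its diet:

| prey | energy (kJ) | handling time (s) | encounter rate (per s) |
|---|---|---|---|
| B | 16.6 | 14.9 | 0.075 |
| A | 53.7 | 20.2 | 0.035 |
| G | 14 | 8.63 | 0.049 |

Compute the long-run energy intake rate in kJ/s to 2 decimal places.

R = Σλ_iE_i / (1 + Σλ_ih_i)
Numerator: 0.075×16.6 + 0.035×53.7 + 0.049×14 = 3.811
Denominator: 1 + 0.075×14.9 + 0.035×20.2 + 0.049×8.63 = 3.247
R = 3.811/3.247 = 1.173 kJ/s

1.17 kJ/s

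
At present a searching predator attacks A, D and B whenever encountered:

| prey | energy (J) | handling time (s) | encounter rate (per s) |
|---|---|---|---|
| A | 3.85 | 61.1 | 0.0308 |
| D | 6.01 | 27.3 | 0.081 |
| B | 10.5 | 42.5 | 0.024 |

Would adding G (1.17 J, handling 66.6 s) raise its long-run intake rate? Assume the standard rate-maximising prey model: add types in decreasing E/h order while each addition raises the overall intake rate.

Current rate: (0.0308×3.85 + 0.081×6.01 + 0.024×10.5)/(1 + 0.0308×61.1 + 0.081×27.3 + 0.024×42.5) = 0.1403 J/s.
Profitability of G: 1.17/66.6 = 0.01757 J/s.
Since 0.01757 < R, time spent handling G is better spent searching.

No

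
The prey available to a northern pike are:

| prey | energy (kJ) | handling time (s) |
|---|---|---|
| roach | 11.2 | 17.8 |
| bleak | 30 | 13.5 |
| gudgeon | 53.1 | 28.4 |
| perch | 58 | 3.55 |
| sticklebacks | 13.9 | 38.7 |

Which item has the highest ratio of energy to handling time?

Profitability E/h (kJ/s): roach = 11.2/17.8 = 0.629, bleak = 30/13.5 = 2.22, gudgeon = 53.1/28.4 = 1.87, perch = 58/3.55 = 16.3, sticklebacks = 13.9/38.7 = 0.359.
Ranked: perch > bleak > gudgeon > roach > sticklebacks.

perch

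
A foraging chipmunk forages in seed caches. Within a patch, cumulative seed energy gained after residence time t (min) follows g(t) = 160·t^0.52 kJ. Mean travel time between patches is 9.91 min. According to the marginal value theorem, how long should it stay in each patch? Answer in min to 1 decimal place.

10.7 min

Maximise g(t)/(T+t): set derivative to zero → g'(t)(T+t) = g(t).
g'(t) = 0.52·160·t^-0.48. Setting 0.52·160·t^-0.48 = 160·t^0.52/(9.91+t) gives 0.52(9.91+t) = t, so 0.48·t = 0.52×9.91.
t* = 0.52×9.91/0.48 = 10.74 min.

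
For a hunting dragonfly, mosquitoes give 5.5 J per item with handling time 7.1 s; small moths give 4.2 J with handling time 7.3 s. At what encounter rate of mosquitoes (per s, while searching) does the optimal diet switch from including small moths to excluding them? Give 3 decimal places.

Drop small moths once their profitability E₂/h₂ falls below the rate achievable on mosquitoes alone: E₂/h₂ = λE₁/(1 + λh₁).
Solve for λ: λE₁h₂ = E₂(1 + λh₁) → λ(E₁h₂ − E₂h₁) = E₂ → λ = E₂/(E₁h₂ − E₂h₁).
λ = 4.2/(5.5×7.3 − 4.2×7.1) = 4.2/10.33 = 0.4066 per s.

0.407 per s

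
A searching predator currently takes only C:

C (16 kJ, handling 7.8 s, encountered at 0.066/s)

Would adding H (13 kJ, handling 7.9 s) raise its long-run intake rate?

Yes

Intake rate on the current diet: R = (0.066×16) / (1 + 0.066×7.8) = 1.056/1.515 = 0.6971 kJ/s.
H: E/h = 13/7.9 = 1.646 kJ/s.
Since 1.646 > R, including H increases the long-run rate.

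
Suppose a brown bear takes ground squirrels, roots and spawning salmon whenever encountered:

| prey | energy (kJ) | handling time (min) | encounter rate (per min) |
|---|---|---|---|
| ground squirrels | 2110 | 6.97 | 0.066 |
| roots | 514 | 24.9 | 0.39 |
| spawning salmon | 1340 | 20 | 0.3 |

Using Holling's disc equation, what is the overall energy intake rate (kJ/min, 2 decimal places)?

43.20 kJ/min

R = (0.066×2110 + 0.39×514 + 0.3×1340) / (1 + 0.066×6.97 + 0.39×24.9 + 0.3×20) = 741.7/17.17 = 43.2 kJ/min.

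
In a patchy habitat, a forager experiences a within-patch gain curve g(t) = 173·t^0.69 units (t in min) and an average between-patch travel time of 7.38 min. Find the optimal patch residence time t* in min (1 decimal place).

16.4 min

Maximise g(t)/(T+t): set derivative to zero → g'(t)(T+t) = g(t).
g'(t) = 0.69·173·t^-0.31. Setting 0.69·173·t^-0.31 = 173·t^0.69/(7.38+t) gives 0.69(7.38+t) = t, so 0.31·t = 0.69×7.38.
t* = 0.69×7.38/0.31 = 16.43 min.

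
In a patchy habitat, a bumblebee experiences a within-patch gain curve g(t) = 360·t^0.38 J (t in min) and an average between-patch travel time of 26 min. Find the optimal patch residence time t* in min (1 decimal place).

By the marginal value theorem, leave when the instantaneous gain rate g'(t) equals the habitat-wide average g(t)/(T + t).
g'(t) = 0.38·360·t^-0.62. Setting 0.38·360·t^-0.62 = 360·t^0.38/(26+t) gives 0.38(26+t) = t, so 0.62·t = 0.38×26.
t* = 0.38×26/0.62 = 15.94 min.

15.9 min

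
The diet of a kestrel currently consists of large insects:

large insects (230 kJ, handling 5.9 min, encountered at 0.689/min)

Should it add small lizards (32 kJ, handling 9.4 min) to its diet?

No

On large insects alone, R = ΣλE/(1+Σλh) = 158.5/5.065 = 31.29 kJ/min.
Profitability of small lizards: 32/9.4 = 3.404 kJ/min.
3.404 < 31.29, so adding small lizards would lower the average — exclude it.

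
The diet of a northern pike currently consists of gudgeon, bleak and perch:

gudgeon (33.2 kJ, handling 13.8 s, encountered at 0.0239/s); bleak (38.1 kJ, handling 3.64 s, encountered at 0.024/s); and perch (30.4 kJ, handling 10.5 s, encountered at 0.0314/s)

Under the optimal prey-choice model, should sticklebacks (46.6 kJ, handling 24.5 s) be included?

Current rate: (0.0239×33.2 + 0.024×38.1 + 0.0314×30.4)/(1 + 0.0239×13.8 + 0.024×3.64 + 0.0314×10.5) = 1.524 kJ/s.
Profitability of sticklebacks: 46.6/24.5 = 1.902 kJ/s.
Since 1.902 > R, including sticklebacks increases the long-run rate.

Yes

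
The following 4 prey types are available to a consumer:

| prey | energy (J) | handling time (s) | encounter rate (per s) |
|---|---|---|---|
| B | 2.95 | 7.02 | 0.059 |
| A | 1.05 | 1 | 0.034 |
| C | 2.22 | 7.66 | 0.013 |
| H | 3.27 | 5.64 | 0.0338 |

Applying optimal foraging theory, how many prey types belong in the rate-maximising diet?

4

E/h in descending order: A 1.05, H 0.58, B 0.42, C 0.29 J/s. The optimal diet is the largest prefix of this list for which every included type satisfies E_i/h_i > R on the types above it.
Rate on top 1: 0.03453. H: 0.58 > 0.03453 → include.
Rate on top 2: 0.1194. B: 0.42 > 0.1194 → include.
Rate on top 3: 0.1954. C: 0.29 > 0.1954 → include.
Optimal diet: A, H, B, C — 4 of 4 types.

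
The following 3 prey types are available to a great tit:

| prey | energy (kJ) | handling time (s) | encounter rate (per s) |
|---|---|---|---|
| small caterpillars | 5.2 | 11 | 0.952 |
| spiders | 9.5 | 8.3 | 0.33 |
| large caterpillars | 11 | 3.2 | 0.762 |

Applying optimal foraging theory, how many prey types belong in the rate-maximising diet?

E/h in descending order: large caterpillars 3.44, spiders 1.14, small caterpillars 0.473 kJ/s. The optimal diet is the largest prefix of this list for which every included type satisfies E_i/h_i > R on the types above it.
Rate on top 1: 2.438. spiders: 1.14 < 2.438 → exclude; stop.
Optimal diet: large caterpillars — 1 of 3 types.

1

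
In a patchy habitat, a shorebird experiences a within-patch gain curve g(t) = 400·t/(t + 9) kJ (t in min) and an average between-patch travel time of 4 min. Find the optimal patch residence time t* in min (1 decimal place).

6.0 min

Optimal t* satisfies g'(t*) = g(t*)/(T + t*).
g'(t) = 400·9/(t + 9)². Setting 400·9/(t+9)² = 400t/[(t+9)(4+t)] gives 9(4+t) = t(t+9), so t² = 9×4 = 36.
t* = √36 = 6 min.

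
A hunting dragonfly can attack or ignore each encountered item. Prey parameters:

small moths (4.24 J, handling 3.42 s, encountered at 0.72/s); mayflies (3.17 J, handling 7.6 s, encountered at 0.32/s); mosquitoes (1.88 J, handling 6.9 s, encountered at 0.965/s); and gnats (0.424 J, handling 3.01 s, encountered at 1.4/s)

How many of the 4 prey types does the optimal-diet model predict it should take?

1

E/h in descending order: small moths 1.24, mayflies 0.417, mosquitoes 0.272, gnats 0.141 J/s. The optimal diet is the largest prefix of this list for which every included type satisfies E_i/h_i > R on the types above it.
Rate on top 1: 0.8817. mayflies: 0.417 < 0.8817 → exclude; stop.
Optimal diet: small moths — 1 of 4 types.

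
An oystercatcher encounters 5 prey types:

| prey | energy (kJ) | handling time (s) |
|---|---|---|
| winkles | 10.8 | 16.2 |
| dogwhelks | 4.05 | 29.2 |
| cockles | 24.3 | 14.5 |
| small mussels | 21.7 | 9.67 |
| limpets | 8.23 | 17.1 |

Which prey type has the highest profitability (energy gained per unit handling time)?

small mussels

Profitability E/h (kJ/s): winkles = 10.8/16.2 = 0.667, dogwhelks = 4.05/29.2 = 0.139, cockles = 24.3/14.5 = 1.68, small mussels = 21.7/9.67 = 2.24, limpets = 8.23/17.1 = 0.481.
Ranked: small mussels > cockles > winkles > limpets > dogwhelks.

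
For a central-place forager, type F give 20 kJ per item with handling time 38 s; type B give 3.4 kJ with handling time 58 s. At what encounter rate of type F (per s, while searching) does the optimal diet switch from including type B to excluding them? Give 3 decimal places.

The zero-one rule: include type B iff E₂/h₂ > λE₁/(1+λh₁). Equality gives the switch point.
λE₁h₂ = E₂ + λE₂h₁ ⇒ λ = E₂/(E₁h₂ − E₂h₁) = 3.4/(1160 − 129.2) = 0.003298 per s.

0.003 per s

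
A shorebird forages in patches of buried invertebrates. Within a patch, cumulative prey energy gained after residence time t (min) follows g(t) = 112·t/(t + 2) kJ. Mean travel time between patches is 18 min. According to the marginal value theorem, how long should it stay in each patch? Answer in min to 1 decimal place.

6.0 min

By the marginal value theorem, leave when the instantaneous gain rate g'(t) equals the habitat-wide average g(t)/(T + t).
g'(t) = 112·2/(t + 2)². Setting 112·2/(t+2)² = 112t/[(t+2)(18+t)] gives 2(18+t) = t(t+2), so t² = 2×18 = 36.
t* = √36 = 6 min.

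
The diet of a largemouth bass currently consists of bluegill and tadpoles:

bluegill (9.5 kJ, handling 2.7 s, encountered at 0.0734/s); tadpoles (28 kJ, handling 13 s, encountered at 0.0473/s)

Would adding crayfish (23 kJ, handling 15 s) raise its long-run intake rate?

Current rate: (0.0734×9.5 + 0.0473×28)/(1 + 0.0734×2.7 + 0.0473×13) = 1.115 kJ/s.
crayfish: E/h = 23/15 = 1.533 kJ/s.
Since 1.533 > R, including crayfish increases the long-run rate.

Yes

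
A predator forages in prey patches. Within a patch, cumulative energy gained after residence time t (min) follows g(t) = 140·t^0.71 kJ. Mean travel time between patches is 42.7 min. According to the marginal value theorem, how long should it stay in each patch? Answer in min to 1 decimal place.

104.5 min

By the marginal value theorem, leave when the instantaneous gain rate g'(t) equals the habitat-wide average g(t)/(T + t).
g'(t) = 0.71·140·t^-0.29. Setting 0.71·140·t^-0.29 = 140·t^0.71/(42.7+t) gives 0.71(42.7+t) = t, so 0.29·t = 0.71×42.7.
t* = 0.71×42.7/0.29 = 104.5 min.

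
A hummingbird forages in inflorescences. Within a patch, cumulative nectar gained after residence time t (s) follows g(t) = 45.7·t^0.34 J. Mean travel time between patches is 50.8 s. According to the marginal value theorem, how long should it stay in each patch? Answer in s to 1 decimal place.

Optimal t* satisfies g'(t*) = g(t*)/(T + t*).
g'(t) = 0.34·45.7·t^-0.66. Setting 0.34·45.7·t^-0.66 = 45.7·t^0.34/(50.8+t) gives 0.34(50.8+t) = t, so 0.66·t = 0.34×50.8.
t* = 0.34×50.8/0.66 = 26.17 s.

26.2 s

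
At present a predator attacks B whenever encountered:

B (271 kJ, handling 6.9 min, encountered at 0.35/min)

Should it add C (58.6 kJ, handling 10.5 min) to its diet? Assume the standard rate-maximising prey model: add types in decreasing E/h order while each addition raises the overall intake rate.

Current rate: (0.35×271)/(1 + 0.35×6.9) = 27.77 kJ/min.
Profitability of C: 58.6/10.5 = 5.581 kJ/min.
5.581 < 27.77, so adding C would lower the average — exclude it.

No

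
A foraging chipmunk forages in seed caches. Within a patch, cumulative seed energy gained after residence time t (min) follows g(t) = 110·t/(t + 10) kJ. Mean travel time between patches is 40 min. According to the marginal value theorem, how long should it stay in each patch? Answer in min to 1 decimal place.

20.0 min

Optimal t* satisfies g'(t*) = g(t*)/(T + t*).
g'(t) = 110·10/(t + 10)². Setting 110·10/(t+10)² = 110t/[(t+10)(40+t)] gives 10(40+t) = t(t+10), so t² = 10×40 = 400.
t* = √400 = 20 min.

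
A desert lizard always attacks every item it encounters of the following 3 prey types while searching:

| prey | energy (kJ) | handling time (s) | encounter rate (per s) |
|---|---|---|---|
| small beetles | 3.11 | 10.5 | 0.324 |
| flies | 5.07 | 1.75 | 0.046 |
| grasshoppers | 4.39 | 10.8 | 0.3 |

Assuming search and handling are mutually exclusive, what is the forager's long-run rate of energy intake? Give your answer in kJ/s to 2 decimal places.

Energy encountered per unit search time: 0.324×3.11 + 0.046×5.07 + 0.3×4.39 = 2.558 kJ/s.
Handling time per unit search time: 0.324×10.5 + 0.046×1.75 + 0.3×10.8 = 6.723.
Rate = 2.558/(1 + 6.723) = 0.3312 kJ/s.

0.33 kJ/s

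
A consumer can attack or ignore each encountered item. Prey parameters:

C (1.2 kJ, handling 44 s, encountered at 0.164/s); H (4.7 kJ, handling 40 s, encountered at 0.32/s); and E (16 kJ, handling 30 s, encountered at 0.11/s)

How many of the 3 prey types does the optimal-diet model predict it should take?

1

Rank by E/h (kJ/s): E 0.533, H 0.118, C 0.0273. Include each in turn until the next type's E/h falls below the running intake rate.
Rate on top 1: 0.4093. H: 0.118 < 0.4093 → exclude; stop.
Optimal diet: E — 1 of 3 types.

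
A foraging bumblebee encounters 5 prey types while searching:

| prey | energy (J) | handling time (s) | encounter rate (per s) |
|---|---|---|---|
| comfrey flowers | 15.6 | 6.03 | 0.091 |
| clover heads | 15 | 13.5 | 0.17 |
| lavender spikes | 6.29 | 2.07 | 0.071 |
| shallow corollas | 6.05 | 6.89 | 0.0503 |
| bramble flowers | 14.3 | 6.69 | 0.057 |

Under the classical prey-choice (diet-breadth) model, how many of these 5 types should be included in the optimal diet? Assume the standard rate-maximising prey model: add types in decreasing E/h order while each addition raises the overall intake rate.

Profitabilities (E/h, J/s): lavender spikes 3.04, comfrey flowers 2.59, bramble flowers 2.14, clover heads 1.11, shallow corollas 0.878. Add prey in this order while the next type's profitability exceeds the intake rate on those already taken.
Rate on top 1: 0.3894. comfrey flowers: 2.59 > 0.3894 → include.
Rate on top 2: 1.101. bramble flowers: 2.14 > 1.101 → include.
Rate on top 3: 1.291. clover heads: 1.11 < 1.291 → exclude; stop.
Optimal diet: lavender spikes, comfrey flowers, bramble flowers — 3 of 5 types.

3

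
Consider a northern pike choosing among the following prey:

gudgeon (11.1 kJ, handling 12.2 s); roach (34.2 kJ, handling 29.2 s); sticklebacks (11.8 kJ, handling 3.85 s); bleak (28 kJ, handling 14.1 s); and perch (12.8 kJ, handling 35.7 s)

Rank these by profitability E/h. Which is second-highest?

bleak

In descending order of E/h:
sticklebacks: 11.8/3.85 = 3.06 kJ/s
bleak: 28/14.1 = 1.99 kJ/s
roach: 34.2/29.2 = 1.17 kJ/s
gudgeon: 11.1/12.2 = 0.91 kJ/s
perch: 12.8/35.7 = 0.359 kJ/s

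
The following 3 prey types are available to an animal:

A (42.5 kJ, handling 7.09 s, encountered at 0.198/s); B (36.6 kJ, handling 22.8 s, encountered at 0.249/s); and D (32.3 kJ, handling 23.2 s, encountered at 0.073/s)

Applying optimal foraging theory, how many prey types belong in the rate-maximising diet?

Profitabilities (E/h, kJ/s): A 5.99, B 1.61, D 1.39. Add prey in this order while the next type's profitability exceeds the intake rate on those already taken.
Rate on top 1: 3.501. B: 1.61 < 3.501 → exclude; stop.
Optimal diet: A — 1 of 3 types.

1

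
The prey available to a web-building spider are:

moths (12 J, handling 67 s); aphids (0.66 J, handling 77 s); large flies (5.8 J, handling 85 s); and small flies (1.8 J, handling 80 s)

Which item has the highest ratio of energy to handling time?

moths

In descending order of E/h:
moths: 12/67 = 0.179 J/s
large flies: 5.8/85 = 0.0682 J/s
small flies: 1.8/80 = 0.0225 J/s
aphids: 0.66/77 = 0.00857 J/s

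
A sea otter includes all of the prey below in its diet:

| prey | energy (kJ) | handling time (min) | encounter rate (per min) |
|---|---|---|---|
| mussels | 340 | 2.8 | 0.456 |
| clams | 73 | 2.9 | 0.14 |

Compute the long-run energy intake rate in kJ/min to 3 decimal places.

R = Σλ_iE_i / (1 + Σλ_ih_i)
Numerator: 0.456×340 + 0.14×73 = 165.3
Denominator: 1 + 0.456×2.8 + 0.14×2.9 = 2.683
R = 165.3/2.683 = 61.6 kJ/min

61.600 kJ/min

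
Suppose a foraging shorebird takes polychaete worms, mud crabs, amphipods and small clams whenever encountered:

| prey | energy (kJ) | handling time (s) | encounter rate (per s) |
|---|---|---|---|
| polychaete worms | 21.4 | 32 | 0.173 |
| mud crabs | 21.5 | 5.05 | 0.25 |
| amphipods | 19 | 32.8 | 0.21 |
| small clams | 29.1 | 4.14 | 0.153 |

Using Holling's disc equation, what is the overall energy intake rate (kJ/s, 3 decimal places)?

Energy encountered per unit search time: 0.173×21.4 + 0.25×21.5 + 0.21×19 + 0.153×29.1 = 17.52 kJ/s.
Handling time per unit search time: 0.173×32 + 0.25×5.05 + 0.21×32.8 + 0.153×4.14 = 14.32.
Rate = 17.52/(1 + 14.32) = 1.144 kJ/s.

1.144 kJ/s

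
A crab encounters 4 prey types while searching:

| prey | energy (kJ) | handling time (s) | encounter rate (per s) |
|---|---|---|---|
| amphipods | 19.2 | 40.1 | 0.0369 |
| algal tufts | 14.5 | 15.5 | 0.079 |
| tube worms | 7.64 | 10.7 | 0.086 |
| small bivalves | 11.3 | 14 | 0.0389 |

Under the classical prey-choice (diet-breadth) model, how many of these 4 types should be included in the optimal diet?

Rank by E/h (kJ/s): algal tufts 0.935, small bivalves 0.807, tube worms 0.714, amphipods 0.479. Include each in turn until the next type's E/h falls below the running intake rate.
Rate on top 1: 0.5149. small bivalves: 0.807 > 0.5149 → include.
Rate on top 2: 0.5724. tube worms: 0.714 > 0.5724 → include.
Rate on top 3: 0.6077. amphipods: 0.479 < 0.6077 → exclude; stop.
Optimal diet: algal tufts, small bivalves, tube worms — 3 of 4 types.

3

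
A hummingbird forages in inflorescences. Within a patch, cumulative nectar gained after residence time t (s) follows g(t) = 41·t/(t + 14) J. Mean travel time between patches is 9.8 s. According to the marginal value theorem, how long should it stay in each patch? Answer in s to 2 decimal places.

11.71 s

Optimal t* satisfies g'(t*) = g(t*)/(T + t*).
g'(t) = 41·14/(t + 14)². Setting 41·14/(t+14)² = 41t/[(t+14)(9.8+t)] gives 14(9.8+t) = t(t+14), so t² = 14×9.8 = 137.2.
t* = √137.2 = 11.71 s.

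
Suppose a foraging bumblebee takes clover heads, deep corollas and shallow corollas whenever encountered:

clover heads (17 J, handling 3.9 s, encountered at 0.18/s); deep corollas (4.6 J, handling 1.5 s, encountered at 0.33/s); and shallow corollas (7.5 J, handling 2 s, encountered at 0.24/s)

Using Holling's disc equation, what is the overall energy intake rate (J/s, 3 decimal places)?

R = Σλ_iE_i / (1 + Σλ_ih_i)
Numerator: 0.18×17 + 0.33×4.6 + 0.24×7.5 = 6.378
Denominator: 1 + 0.18×3.9 + 0.33×1.5 + 0.24×2 = 2.677
R = 6.378/2.677 = 2.383 J/s

2.383 J/s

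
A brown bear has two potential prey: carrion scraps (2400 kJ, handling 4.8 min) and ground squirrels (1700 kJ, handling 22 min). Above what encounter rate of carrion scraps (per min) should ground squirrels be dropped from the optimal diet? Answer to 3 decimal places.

0.038 per min

At the threshold, the rate on carrion scraps alone equals the profitability of ground squirrels: λ·2400/(1 + λ·4.8) = 1700/22 = 77.27.
Rearranging, λ(2400 − 77.27×4.8) = 77.27, so λ = 77.27/2029 = 0.03808 per min.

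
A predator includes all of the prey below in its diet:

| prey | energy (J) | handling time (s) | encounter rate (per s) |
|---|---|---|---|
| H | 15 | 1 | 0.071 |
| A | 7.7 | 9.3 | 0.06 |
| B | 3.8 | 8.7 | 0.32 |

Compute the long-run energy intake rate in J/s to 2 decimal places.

R = Σλ_iE_i / (1 + Σλ_ih_i)
Numerator: 0.071×15 + 0.06×7.7 + 0.32×3.8 = 2.743
Denominator: 1 + 0.071×1 + 0.06×9.3 + 0.32×8.7 = 4.413
R = 2.743/4.413 = 0.6216 J/s

0.62 J/s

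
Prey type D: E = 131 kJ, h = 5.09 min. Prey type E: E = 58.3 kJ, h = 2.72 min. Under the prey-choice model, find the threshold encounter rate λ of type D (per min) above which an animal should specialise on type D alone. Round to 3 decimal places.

0.979 per min

The zero-one rule: include type E iff E₂/h₂ > λE₁/(1+λh₁). Equality gives the switch point.
λE₁h₂ = E₂ + λE₂h₁ ⇒ λ = E₂/(E₁h₂ − E₂h₁) = 58.3/(356.3 − 296.7) = 0.9786 per min.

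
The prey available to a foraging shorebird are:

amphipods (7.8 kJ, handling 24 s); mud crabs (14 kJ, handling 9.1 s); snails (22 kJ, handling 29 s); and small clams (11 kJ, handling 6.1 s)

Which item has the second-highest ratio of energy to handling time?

mud crabs

Profitability E/h (kJ/s): amphipods = 7.8/24 = 0.325, mud crabs = 14/9.1 = 1.54, snails = 22/29 = 0.759, small clams = 11/6.1 = 1.8.
Ranked: small clams > mud crabs > snails > amphipods.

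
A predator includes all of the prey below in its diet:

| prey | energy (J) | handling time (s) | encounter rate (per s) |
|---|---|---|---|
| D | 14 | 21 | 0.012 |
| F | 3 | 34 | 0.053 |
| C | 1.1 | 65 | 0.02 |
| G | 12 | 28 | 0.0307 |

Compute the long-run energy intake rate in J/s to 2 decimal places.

R = (0.012×14 + 0.053×3 + 0.02×1.1 + 0.0307×12) / (1 + 0.012×21 + 0.053×34 + 0.02×65 + 0.0307×28) = 0.7174/5.214 = 0.1376 J/s.

0.14 J/s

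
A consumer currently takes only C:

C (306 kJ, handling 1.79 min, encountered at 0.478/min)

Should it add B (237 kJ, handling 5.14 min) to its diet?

No

On C alone, R = ΣλE/(1+Σλh) = 146.3/1.856 = 78.82 kJ/min.
Profitability of B: 237/5.14 = 46.11 kJ/min.
Since 46.11 < R, time spent handling B is better spent searching.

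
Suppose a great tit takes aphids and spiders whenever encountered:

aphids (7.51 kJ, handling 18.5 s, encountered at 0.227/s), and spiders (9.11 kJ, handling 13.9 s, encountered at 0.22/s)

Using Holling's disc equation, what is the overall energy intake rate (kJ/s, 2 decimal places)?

R = Σλ_iE_i / (1 + Σλ_ih_i)
Numerator: 0.227×7.51 + 0.22×9.11 = 3.709
Denominator: 1 + 0.227×18.5 + 0.22×13.9 = 8.258
R = 3.709/8.258 = 0.4492 kJ/s

0.45 kJ/s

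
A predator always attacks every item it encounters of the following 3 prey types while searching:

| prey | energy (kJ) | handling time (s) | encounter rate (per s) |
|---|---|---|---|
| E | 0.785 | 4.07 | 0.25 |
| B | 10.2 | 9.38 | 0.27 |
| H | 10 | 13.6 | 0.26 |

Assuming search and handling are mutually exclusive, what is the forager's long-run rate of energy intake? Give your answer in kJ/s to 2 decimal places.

0.69 kJ/s

Energy encountered per unit search time: 0.25×0.785 + 0.27×10.2 + 0.26×10 = 5.55 kJ/s.
Handling time per unit search time: 0.25×4.07 + 0.27×9.38 + 0.26×13.6 = 7.086.
Rate = 5.55/(1 + 7.086) = 0.6864 kJ/s.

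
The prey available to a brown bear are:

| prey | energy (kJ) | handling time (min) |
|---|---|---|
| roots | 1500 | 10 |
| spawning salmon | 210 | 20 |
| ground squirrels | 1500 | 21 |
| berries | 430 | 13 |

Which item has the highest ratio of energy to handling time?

roots

Profitability E/h (kJ/min): roots = 1500/10 = 150, spawning salmon = 210/20 = 10.5, ground squirrels = 1500/21 = 71.4, berries = 430/13 = 33.1.
Ranked: roots > ground squirrels > berries > spawning salmon.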